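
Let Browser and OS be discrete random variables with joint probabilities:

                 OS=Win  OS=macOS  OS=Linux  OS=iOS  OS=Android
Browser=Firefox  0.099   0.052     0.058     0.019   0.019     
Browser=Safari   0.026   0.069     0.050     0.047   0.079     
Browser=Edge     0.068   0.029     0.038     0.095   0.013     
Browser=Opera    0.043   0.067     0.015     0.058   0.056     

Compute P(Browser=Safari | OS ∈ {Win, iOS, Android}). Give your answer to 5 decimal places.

0.24437

P(OS=Win) = 0.099 + 0.026 + 0.068 + 0.043 = 0.236.
P(OS=iOS) = 0.019 + 0.047 + 0.095 + 0.058 = 0.219.
P(OS=Android) = 0.019 + 0.079 + 0.013 + 0.056 = 0.167.
P(OS ∈ {Win, iOS, Android}) = 0.236 + 0.219 + 0.167 = 0.622; P(Browser=Safari, OS ∈ {Win, iOS, Android}) = 0.026 + 0.047 + 0.079 = 0.152.
P(Browser=Safari | OS ∈ {Win, iOS, Android}) = 0.152/0.622 = 0.24437.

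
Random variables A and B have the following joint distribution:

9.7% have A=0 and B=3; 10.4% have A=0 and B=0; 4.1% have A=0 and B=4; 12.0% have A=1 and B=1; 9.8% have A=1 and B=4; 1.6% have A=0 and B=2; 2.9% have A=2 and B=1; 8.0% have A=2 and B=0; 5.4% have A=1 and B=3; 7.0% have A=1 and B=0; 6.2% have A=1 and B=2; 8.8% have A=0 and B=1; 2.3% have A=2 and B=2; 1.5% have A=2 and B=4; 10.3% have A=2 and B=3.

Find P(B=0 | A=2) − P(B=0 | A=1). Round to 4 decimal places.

P(A=2) = 0.080 + 0.029 + 0.023 + 0.103 + 0.015 = 0.250; P(B=0 | A=2) = 0.080/0.250 = 0.32000.
P(A=1) = 0.070 + 0.120 + 0.062 + 0.054 + 0.098 = 0.404; P(B=0 | A=1) = 0.070/0.404 = 0.17327.
Difference = 0.1467.

0.1467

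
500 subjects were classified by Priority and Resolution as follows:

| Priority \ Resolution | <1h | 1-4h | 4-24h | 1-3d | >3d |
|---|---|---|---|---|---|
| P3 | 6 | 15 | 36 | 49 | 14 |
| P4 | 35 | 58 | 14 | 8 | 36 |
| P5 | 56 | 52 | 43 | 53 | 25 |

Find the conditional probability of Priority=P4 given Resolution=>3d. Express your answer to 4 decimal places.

Total with Resolution=>3d: 14 + 36 + 25 = 75.
P(Priority=P4 | Resolution=>3d) = 36/75 = 0.4800.

0.4800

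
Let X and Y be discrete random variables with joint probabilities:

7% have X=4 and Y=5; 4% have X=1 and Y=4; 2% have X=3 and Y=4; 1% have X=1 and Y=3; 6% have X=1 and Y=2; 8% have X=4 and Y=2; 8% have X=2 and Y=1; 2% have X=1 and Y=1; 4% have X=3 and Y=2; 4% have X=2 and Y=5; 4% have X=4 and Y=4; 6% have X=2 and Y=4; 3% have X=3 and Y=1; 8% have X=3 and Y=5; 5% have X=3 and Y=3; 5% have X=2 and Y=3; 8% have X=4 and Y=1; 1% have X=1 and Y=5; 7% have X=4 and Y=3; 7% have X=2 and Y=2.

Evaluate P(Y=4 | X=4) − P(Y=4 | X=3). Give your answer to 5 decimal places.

P(X=4) = 0.08 + 0.08 + 0.07 + 0.04 + 0.07 = 0.34; P(Y=4 | X=4) = 0.04/0.34 = 0.117647.
P(X=3) = 0.03 + 0.04 + 0.05 + 0.02 + 0.08 = 0.22; P(Y=4 | X=3) = 0.02/0.22 = 0.090909.
Difference = 0.02674.

0.02674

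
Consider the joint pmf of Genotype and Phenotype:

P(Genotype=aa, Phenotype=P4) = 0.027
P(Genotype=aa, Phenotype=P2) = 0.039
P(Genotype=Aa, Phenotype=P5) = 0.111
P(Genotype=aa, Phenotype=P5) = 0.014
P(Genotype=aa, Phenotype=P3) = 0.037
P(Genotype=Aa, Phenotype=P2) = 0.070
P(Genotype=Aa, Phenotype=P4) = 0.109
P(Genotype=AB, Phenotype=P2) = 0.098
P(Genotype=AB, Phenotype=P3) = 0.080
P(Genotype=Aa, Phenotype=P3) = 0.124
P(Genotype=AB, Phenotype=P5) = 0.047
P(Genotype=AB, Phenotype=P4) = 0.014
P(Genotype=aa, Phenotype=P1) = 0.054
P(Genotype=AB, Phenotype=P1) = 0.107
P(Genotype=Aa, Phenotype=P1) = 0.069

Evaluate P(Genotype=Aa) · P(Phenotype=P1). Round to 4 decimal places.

P(Genotype=Aa) = 0.069 + 0.070 + 0.124 + 0.109 + 0.111 = 0.483.
P(Phenotype=P1) = 0.069 + 0.054 + 0.107 = 0.230.
Product: 0.483 × 0.230 = 0.1111.

0.1111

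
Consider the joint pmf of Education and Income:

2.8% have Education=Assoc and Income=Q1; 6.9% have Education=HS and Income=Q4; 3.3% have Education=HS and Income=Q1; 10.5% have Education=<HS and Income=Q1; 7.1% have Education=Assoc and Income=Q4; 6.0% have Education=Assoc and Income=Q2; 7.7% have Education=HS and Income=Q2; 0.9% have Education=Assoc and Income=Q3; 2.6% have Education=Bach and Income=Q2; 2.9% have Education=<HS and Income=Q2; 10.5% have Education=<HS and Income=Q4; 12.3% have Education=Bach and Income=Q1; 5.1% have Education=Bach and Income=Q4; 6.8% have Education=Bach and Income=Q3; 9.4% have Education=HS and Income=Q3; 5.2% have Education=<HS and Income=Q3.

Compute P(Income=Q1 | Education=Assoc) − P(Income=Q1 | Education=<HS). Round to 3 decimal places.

-0.194

P(Education=Assoc) = 0.028 + 0.060 + 0.009 + 0.071 = 0.168; P(Income=Q1 | Education=Assoc) = 0.028/0.168 = 0.1667.
P(Education=<HS) = 0.105 + 0.029 + 0.052 + 0.105 = 0.291; P(Income=Q1 | Education=<HS) = 0.105/0.291 = 0.3608.
Difference = -0.194.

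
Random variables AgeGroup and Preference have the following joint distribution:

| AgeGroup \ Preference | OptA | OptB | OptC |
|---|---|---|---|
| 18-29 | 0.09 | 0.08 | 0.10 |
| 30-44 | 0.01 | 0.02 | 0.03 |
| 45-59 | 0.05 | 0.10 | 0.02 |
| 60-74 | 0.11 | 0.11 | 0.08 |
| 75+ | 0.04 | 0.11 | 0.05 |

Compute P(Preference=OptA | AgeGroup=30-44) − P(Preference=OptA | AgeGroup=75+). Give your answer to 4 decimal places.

P(AgeGroup=30-44) = 0.01 + 0.02 + 0.03 = 0.06; P(Preference=OptA | AgeGroup=30-44) = 0.01/0.06 = 0.16667.
P(AgeGroup=75+) = 0.04 + 0.11 + 0.05 = 0.20; P(Preference=OptA | AgeGroup=75+) = 0.04/0.20 = 0.20000.
Difference = -0.0333.

-0.0333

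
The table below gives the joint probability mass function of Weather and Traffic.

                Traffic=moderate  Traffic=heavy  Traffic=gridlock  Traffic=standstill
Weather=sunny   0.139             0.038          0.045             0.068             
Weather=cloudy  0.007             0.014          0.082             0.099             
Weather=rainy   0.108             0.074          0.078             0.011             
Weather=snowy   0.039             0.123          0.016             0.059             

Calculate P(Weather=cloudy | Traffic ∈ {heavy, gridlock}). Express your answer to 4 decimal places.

P(Traffic=heavy) = 0.038 + 0.014 + 0.074 + 0.123 = 0.249.
P(Traffic=gridlock) = 0.045 + 0.082 + 0.078 + 0.016 = 0.221.
P(Traffic ∈ {heavy, gridlock}) = 0.249 + 0.221 = 0.470; P(Weather=cloudy, Traffic ∈ {heavy, gridlock}) = 0.014 + 0.082 = 0.096.
P(Weather=cloudy | Traffic ∈ {heavy, gridlock}) = 0.096/0.470 = 0.2043.

0.2043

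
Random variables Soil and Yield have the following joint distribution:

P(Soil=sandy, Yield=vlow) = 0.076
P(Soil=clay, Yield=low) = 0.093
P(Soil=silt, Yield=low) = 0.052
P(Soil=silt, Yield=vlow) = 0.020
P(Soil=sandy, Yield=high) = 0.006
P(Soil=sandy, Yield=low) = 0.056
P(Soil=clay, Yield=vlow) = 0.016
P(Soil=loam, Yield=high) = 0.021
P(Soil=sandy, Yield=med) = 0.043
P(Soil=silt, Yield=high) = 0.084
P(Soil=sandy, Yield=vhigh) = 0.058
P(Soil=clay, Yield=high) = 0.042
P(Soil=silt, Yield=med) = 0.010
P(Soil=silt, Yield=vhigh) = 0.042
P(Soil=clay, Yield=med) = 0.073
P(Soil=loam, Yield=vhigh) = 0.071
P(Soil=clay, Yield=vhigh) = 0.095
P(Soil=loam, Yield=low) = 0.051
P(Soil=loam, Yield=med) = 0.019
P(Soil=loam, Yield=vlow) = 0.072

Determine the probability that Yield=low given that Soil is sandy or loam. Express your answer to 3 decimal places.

0.226

P(Soil=sandy) = 0.076 + 0.056 + 0.043 + 0.006 + 0.058 = 0.239.
P(Soil=loam) = 0.072 + 0.051 + 0.019 + 0.021 + 0.071 = 0.234.
P(Soil ∈ {sandy, loam}) = 0.239 + 0.234 = 0.473; P(Yield=low, Soil ∈ {sandy, loam}) = 0.056 + 0.051 = 0.107.
P(Yield=low | Soil ∈ {sandy, loam}) = 0.107/0.473 = 0.226.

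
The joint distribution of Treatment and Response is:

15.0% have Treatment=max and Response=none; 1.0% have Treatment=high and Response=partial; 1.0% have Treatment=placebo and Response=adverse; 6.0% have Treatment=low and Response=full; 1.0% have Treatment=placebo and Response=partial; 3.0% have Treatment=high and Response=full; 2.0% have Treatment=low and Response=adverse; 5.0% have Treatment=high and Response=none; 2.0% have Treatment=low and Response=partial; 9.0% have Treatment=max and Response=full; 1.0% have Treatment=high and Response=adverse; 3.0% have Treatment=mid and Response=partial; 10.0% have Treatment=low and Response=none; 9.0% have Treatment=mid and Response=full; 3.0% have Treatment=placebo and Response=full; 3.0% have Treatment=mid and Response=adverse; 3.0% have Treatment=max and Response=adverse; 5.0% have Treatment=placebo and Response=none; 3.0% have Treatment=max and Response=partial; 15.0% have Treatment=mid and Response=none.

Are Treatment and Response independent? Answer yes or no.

yes

Every cell satisfies P(Treatment,Response) = P(Treatment)·P(Response). For instance P(Treatment=max) = 0.300, P(Response=partial) = 0.100, and 0.300×0.100 = 0.030 matches the joint entry. So Treatment and Response are independent.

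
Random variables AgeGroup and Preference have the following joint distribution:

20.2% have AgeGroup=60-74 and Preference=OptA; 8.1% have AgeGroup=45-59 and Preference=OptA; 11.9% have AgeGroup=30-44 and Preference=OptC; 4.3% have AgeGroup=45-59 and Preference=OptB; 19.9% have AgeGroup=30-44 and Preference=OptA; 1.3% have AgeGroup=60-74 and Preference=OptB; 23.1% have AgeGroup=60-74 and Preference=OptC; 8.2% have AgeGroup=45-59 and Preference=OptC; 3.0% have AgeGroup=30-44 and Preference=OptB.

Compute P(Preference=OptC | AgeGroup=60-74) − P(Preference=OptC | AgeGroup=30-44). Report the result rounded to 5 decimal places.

0.17598

P(AgeGroup=60-74) = 0.202 + 0.013 + 0.231 = 0.446; P(Preference=OptC | AgeGroup=60-74) = 0.231/0.446 = 0.517937.
P(AgeGroup=30-44) = 0.199 + 0.030 + 0.119 = 0.348; P(Preference=OptC | AgeGroup=30-44) = 0.119/0.348 = 0.341954.
Difference = 0.17598.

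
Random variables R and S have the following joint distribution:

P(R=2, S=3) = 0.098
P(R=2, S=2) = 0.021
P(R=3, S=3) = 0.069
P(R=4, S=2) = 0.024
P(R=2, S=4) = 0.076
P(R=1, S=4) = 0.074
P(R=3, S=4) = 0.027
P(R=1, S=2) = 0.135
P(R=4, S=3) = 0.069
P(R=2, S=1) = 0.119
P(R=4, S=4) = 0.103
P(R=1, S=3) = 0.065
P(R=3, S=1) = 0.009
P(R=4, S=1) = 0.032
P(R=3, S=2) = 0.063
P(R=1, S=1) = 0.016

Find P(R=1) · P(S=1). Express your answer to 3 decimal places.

0.051

P(R=1) = 0.016 + 0.135 + 0.065 + 0.074 = 0.290.
P(S=1) = 0.016 + 0.119 + 0.009 + 0.032 = 0.176.
Product: 0.290 × 0.176 = 0.051.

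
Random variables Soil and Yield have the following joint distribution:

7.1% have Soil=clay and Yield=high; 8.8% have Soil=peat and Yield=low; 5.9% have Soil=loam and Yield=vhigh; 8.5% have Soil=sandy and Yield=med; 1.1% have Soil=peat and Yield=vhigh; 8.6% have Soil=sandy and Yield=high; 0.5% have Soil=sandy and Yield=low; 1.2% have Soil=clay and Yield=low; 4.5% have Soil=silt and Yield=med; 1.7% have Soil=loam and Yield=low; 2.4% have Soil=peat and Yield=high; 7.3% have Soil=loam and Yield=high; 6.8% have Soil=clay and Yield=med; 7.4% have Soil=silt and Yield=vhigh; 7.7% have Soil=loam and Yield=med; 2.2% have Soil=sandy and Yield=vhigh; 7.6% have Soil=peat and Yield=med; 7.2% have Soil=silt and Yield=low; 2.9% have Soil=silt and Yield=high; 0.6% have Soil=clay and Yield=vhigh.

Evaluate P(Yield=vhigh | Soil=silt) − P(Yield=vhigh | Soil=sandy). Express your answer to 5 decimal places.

0.22525

P(Soil=silt) = 0.072 + 0.045 + 0.029 + 0.074 = 0.220; P(Yield=vhigh | Soil=silt) = 0.074/0.220 = 0.336364.
P(Soil=sandy) = 0.005 + 0.085 + 0.086 + 0.022 = 0.198; P(Yield=vhigh | Soil=sandy) = 0.022/0.198 = 0.111111.
Difference = 0.22525.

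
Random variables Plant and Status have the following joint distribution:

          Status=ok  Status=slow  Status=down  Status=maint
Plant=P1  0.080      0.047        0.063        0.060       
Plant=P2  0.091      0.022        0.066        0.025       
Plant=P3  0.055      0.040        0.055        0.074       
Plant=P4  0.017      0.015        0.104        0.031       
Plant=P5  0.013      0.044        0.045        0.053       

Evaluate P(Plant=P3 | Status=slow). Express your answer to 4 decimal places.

P(Status=slow) = 0.047 + 0.022 + 0.040 + 0.015 + 0.044 = 0.168.
P(Plant=P3 | Status=slow) = 0.040/0.168 = 0.2381.

0.2381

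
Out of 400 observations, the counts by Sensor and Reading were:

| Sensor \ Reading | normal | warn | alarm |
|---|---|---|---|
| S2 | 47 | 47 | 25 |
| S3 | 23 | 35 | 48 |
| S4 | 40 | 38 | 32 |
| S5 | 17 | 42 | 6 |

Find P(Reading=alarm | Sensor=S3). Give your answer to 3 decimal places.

0.453

Total with Sensor=S3: 23 + 35 + 48 = 106.
P(Reading=alarm | Sensor=S3) = 48/106 = 0.453.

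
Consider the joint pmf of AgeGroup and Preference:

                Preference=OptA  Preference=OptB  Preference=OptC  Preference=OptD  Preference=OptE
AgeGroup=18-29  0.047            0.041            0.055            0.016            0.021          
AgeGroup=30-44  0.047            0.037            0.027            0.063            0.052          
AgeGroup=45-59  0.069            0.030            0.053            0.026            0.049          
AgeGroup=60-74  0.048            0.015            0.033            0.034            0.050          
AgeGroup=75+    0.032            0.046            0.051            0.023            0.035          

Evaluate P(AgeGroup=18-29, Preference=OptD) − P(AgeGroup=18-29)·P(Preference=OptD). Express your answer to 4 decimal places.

P(AgeGroup=18-29) = 0.047 + 0.041 + 0.055 + 0.016 + 0.021 = 0.180.
P(Preference=OptD) = 0.016 + 0.063 + 0.026 + 0.034 + 0.023 = 0.162.
P(AgeGroup=18-29, Preference=OptD) − P(AgeGroup=18-29)P(Preference=OptD) = 0.016 − 0.180×0.162 = -0.0132.

-0.0132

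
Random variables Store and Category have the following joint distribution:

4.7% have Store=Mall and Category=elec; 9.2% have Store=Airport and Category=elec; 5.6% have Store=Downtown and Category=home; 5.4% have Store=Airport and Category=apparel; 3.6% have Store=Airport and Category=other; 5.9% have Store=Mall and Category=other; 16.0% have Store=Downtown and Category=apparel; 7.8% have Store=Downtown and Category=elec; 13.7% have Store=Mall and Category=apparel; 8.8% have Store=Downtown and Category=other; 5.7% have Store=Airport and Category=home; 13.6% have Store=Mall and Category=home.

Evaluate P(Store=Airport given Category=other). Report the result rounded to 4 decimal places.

0.1967

P(Category=other) = 0.088 + 0.059 + 0.036 = 0.183.
P(Store=Airport | Category=other) = 0.036/0.183 = 0.1967.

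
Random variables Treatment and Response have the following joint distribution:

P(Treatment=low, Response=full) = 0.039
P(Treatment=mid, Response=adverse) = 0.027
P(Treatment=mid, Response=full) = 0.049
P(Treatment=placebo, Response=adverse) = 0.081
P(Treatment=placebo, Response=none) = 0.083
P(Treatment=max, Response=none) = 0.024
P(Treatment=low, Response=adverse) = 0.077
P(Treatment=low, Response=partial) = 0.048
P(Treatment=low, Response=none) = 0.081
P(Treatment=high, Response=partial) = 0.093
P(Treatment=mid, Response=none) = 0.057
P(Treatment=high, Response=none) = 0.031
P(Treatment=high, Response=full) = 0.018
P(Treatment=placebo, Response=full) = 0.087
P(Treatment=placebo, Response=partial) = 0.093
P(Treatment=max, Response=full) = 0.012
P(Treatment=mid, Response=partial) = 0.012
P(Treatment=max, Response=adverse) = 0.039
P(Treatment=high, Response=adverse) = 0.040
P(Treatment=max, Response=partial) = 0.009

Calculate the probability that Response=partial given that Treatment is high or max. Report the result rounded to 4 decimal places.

P(Treatment=high) = 0.031 + 0.093 + 0.018 + 0.040 = 0.182.
P(Treatment=max) = 0.024 + 0.009 + 0.012 + 0.039 = 0.084.
P(Treatment ∈ {high, max}) = 0.182 + 0.084 = 0.266; P(Response=partial, Treatment ∈ {high, max}) = 0.093 + 0.009 = 0.102.
P(Response=partial | Treatment ∈ {high, max}) = 0.102/0.266 = 0.3835.

0.3835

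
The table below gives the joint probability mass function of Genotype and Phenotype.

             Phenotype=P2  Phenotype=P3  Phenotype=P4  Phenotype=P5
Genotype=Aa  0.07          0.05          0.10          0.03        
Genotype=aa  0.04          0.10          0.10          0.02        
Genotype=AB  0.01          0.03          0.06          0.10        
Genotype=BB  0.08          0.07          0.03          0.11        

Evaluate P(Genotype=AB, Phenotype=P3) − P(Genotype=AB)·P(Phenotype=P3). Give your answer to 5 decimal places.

P(Genotype=AB) = 0.01 + 0.03 + 0.06 + 0.10 = 0.20.
P(Phenotype=P3) = 0.05 + 0.10 + 0.03 + 0.07 = 0.25.
P(Genotype=AB, Phenotype=P3) − P(Genotype=AB)P(Phenotype=P3) = 0.03 − 0.20×0.25 = -0.02000.

-0.02000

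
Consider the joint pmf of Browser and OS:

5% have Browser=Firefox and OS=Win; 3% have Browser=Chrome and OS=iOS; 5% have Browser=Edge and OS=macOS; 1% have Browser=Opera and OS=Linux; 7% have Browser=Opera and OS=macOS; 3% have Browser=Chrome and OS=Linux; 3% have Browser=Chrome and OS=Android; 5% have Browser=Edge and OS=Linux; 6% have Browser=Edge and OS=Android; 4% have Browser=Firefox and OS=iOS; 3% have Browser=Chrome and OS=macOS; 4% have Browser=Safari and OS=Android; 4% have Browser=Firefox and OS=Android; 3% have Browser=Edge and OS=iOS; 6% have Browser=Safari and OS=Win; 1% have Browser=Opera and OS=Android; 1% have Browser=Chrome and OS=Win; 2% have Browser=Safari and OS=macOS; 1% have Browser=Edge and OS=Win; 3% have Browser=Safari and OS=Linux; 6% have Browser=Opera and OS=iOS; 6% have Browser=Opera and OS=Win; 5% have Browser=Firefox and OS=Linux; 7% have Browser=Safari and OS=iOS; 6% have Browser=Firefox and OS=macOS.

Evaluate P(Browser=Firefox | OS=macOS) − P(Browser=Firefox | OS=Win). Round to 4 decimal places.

P(OS=macOS) = 0.03 + 0.06 + 0.02 + 0.05 + 0.07 = 0.23; P(Browser=Firefox | OS=macOS) = 0.06/0.23 = 0.26087.
P(OS=Win) = 0.01 + 0.05 + 0.06 + 0.01 + 0.06 = 0.19; P(Browser=Firefox | OS=Win) = 0.05/0.19 = 0.26316.
Difference = -0.0023.

-0.0023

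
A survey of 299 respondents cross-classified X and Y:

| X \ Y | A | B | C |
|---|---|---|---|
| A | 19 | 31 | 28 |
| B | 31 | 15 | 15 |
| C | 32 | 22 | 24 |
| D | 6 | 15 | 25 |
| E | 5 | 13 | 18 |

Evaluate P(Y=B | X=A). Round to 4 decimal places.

Total with X=A: 19 + 31 + 28 = 78.
P(Y=B | X=A) = 31/78 = 0.3974.

0.3974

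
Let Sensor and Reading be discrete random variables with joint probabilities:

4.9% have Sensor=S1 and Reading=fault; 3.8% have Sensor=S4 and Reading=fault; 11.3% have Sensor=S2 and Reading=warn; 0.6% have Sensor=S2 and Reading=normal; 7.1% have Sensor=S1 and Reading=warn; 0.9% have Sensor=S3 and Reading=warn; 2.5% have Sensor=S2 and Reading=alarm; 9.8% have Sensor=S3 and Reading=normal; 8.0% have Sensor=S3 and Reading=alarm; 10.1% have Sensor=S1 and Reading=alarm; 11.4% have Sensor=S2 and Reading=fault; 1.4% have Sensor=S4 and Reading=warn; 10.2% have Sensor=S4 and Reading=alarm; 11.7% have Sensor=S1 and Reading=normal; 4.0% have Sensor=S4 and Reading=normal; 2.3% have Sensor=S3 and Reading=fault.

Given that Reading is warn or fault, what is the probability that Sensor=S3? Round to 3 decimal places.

0.074

P(Reading=warn) = 0.071 + 0.113 + 0.009 + 0.014 = 0.207.
P(Reading=fault) = 0.049 + 0.114 + 0.023 + 0.038 = 0.224.
P(Reading ∈ {warn, fault}) = 0.207 + 0.224 = 0.431; P(Sensor=S3, Reading ∈ {warn, fault}) = 0.009 + 0.023 = 0.032.
P(Sensor=S3 | Reading ∈ {warn, fault}) = 0.032/0.431 = 0.074.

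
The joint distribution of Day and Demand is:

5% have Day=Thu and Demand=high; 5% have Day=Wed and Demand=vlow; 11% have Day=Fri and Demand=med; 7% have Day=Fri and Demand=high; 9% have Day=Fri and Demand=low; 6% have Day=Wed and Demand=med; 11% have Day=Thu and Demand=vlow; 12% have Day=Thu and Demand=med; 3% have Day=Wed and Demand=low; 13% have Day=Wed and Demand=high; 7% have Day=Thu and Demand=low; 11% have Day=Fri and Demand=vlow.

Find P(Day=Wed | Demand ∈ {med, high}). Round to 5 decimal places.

P(Demand=med) = 0.06 + 0.12 + 0.11 = 0.29.
P(Demand=high) = 0.13 + 0.05 + 0.07 = 0.25.
P(Demand ∈ {med, high}) = 0.29 + 0.25 = 0.54; P(Day=Wed, Demand ∈ {med, high}) = 0.06 + 0.13 = 0.19.
P(Day=Wed | Demand ∈ {med, high}) = 0.19/0.54 = 0.35185.

0.35185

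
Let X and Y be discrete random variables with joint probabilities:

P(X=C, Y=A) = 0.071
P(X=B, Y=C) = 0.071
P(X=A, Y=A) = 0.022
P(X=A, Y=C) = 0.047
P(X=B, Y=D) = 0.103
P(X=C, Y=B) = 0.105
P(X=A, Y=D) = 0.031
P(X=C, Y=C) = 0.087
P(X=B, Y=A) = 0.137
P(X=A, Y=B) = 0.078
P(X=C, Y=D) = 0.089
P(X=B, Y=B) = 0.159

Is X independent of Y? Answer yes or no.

P(X=B) = 0.470 and P(Y=A) = 0.230, so their product is 0.10810, but P(X=B, Y=A) = 0.137. Since these differ, X and Y are not independent.

no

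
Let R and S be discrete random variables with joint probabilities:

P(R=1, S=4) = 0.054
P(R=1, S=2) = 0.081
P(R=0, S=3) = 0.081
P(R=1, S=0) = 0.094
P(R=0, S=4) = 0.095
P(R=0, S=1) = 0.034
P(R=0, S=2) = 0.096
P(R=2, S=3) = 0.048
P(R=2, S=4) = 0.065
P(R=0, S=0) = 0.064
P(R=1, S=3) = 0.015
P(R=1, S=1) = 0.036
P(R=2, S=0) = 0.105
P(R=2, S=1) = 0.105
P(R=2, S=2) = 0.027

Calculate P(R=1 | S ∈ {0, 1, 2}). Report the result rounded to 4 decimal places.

0.3287

P(S=0) = 0.064 + 0.094 + 0.105 = 0.263.
P(S=1) = 0.034 + 0.036 + 0.105 = 0.175.
P(S=2) = 0.096 + 0.081 + 0.027 = 0.204.
P(S ∈ {0, 1, 2}) = 0.263 + 0.175 + 0.204 = 0.642; P(R=1, S ∈ {0, 1, 2}) = 0.094 + 0.036 + 0.081 = 0.211.
P(R=1 | S ∈ {0, 1, 2}) = 0.211/0.642 = 0.3287.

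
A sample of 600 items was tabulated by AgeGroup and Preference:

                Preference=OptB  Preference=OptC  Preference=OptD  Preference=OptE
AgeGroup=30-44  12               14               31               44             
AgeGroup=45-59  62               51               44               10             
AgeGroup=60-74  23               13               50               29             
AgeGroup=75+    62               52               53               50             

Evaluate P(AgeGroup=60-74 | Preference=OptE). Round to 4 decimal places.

Total with Preference=OptE: 44 + 10 + 29 + 50 = 133.
P(AgeGroup=60-74 | Preference=OptE) = 29/133 = 0.2180.

0.2180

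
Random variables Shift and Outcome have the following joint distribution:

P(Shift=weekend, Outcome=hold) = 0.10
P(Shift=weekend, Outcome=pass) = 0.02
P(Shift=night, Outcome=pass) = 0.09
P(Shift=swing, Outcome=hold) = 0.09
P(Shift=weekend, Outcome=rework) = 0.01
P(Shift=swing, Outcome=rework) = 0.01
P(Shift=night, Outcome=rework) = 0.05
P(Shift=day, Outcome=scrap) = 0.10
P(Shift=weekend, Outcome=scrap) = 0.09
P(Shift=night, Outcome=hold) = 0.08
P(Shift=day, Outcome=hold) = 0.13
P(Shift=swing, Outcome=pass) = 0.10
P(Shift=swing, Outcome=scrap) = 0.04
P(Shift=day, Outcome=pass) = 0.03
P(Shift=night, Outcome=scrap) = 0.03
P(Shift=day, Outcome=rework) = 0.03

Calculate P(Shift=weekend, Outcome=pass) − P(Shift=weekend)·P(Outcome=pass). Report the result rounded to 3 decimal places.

P(Shift=weekend) = 0.02 + 0.01 + 0.09 + 0.10 = 0.22.
P(Outcome=pass) = 0.03 + 0.10 + 0.09 + 0.02 = 0.24.
P(Shift=weekend, Outcome=pass) − P(Shift=weekend)P(Outcome=pass) = 0.02 − 0.22×0.24 = -0.033.

-0.033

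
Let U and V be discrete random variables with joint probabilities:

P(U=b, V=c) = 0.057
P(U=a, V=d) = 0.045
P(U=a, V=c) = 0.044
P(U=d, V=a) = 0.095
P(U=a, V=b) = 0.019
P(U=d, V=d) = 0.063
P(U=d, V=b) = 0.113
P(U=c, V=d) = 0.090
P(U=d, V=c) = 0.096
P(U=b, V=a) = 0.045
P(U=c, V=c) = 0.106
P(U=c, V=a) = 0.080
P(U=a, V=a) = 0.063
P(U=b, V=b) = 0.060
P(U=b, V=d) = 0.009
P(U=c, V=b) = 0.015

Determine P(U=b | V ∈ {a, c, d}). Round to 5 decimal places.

0.13997

P(V=a) = 0.063 + 0.045 + 0.080 + 0.095 = 0.283.
P(V=c) = 0.044 + 0.057 + 0.106 + 0.096 = 0.303.
P(V=d) = 0.045 + 0.009 + 0.090 + 0.063 = 0.207.
P(V ∈ {a, c, d}) = 0.283 + 0.303 + 0.207 = 0.793; P(U=b, V ∈ {a, c, d}) = 0.045 + 0.057 + 0.009 = 0.111.
P(U=b | V ∈ {a, c, d}) = 0.111/0.793 = 0.13997.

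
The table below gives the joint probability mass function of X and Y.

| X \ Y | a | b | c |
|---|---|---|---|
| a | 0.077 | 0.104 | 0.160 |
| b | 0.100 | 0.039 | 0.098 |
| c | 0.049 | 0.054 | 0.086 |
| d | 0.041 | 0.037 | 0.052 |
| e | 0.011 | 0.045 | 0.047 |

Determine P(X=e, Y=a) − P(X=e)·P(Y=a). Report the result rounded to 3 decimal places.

-0.018

P(X=e) = 0.011 + 0.045 + 0.047 = 0.103.
P(Y=a) = 0.077 + 0.100 + 0.049 + 0.041 + 0.011 = 0.278.
P(X=e, Y=a) − P(X=e)P(Y=a) = 0.011 − 0.103×0.278 = -0.018.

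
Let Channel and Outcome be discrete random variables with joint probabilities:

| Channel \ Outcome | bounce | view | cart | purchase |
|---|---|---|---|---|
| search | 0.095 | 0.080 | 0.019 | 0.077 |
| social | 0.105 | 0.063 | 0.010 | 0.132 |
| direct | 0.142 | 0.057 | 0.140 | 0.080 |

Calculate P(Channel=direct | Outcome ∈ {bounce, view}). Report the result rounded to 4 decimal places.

0.3672

P(Outcome=bounce) = 0.095 + 0.105 + 0.142 = 0.342.
P(Outcome=view) = 0.080 + 0.063 + 0.057 = 0.200.
P(Outcome ∈ {bounce, view}) = 0.342 + 0.200 = 0.542; P(Channel=direct, Outcome ∈ {bounce, view}) = 0.142 + 0.057 = 0.199.
P(Channel=direct | Outcome ∈ {bounce, view}) = 0.199/0.542 = 0.3672.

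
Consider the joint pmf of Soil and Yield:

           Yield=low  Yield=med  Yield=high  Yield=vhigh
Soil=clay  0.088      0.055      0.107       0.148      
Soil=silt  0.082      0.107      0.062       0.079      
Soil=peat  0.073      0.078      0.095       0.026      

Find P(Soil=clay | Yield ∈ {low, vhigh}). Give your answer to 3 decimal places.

0.476

P(Yield=low) = 0.088 + 0.082 + 0.073 = 0.243.
P(Yield=vhigh) = 0.148 + 0.079 + 0.026 = 0.253.
P(Yield ∈ {low, vhigh}) = 0.243 + 0.253 = 0.496; P(Soil=clay, Yield ∈ {low, vhigh}) = 0.088 + 0.148 = 0.236.
P(Soil=clay | Yield ∈ {low, vhigh}) = 0.236/0.496 = 0.476.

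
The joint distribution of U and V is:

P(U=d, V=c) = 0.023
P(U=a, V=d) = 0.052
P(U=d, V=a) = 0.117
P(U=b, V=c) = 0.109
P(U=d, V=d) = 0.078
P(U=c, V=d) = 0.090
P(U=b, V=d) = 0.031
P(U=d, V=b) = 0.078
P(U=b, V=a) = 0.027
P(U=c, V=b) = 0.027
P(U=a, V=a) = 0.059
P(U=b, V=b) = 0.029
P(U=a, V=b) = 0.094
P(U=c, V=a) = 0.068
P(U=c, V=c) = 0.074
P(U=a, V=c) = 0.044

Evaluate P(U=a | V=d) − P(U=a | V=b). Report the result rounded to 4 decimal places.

-0.2051

P(V=d) = 0.052 + 0.031 + 0.090 + 0.078 = 0.251; P(U=a | V=d) = 0.052/0.251 = 0.20717.
P(V=b) = 0.094 + 0.029 + 0.027 + 0.078 = 0.228; P(U=a | V=b) = 0.094/0.228 = 0.41228.
Difference = -0.2051.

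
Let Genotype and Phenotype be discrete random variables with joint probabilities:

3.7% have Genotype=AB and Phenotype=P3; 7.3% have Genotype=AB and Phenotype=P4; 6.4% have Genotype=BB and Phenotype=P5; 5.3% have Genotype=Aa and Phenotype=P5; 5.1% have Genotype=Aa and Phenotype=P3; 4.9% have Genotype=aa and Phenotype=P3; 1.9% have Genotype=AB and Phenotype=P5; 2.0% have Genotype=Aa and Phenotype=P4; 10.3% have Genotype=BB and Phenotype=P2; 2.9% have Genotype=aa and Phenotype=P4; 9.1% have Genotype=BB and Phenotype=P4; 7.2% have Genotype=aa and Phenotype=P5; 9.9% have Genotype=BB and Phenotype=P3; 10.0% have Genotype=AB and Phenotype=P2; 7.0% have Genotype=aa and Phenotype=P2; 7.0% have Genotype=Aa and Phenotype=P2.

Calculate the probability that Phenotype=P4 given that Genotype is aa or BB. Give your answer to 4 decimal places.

0.2080

P(Genotype=aa) = 0.070 + 0.049 + 0.029 + 0.072 = 0.220.
P(Genotype=BB) = 0.103 + 0.099 + 0.091 + 0.064 = 0.357.
P(Genotype ∈ {aa, BB}) = 0.220 + 0.357 = 0.577; P(Phenotype=P4, Genotype ∈ {aa, BB}) = 0.029 + 0.091 = 0.120.
P(Phenotype=P4 | Genotype ∈ {aa, BB}) = 0.120/0.577 = 0.2080.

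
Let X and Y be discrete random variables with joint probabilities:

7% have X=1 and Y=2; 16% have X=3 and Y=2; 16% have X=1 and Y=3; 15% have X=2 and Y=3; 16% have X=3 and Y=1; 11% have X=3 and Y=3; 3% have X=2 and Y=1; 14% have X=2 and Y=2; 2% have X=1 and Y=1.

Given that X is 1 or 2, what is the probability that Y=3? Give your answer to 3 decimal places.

0.544

P(X=1) = 0.02 + 0.07 + 0.16 = 0.25.
P(X=2) = 0.03 + 0.14 + 0.15 = 0.32.
P(X ∈ {1, 2}) = 0.25 + 0.32 = 0.57; P(Y=3, X ∈ {1, 2}) = 0.16 + 0.15 = 0.31.
P(Y=3 | X ∈ {1, 2}) = 0.31/0.57 = 0.544.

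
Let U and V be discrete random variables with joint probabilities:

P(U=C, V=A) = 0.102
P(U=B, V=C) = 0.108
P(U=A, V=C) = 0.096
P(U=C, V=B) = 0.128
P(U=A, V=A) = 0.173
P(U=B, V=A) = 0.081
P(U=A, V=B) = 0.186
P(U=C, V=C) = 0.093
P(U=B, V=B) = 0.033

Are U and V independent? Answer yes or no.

P(U=B) = 0.222 and P(V=B) = 0.347, so their product is 0.07703, but P(U=B, V=B) = 0.033. Since these differ, U and V are not independent.

no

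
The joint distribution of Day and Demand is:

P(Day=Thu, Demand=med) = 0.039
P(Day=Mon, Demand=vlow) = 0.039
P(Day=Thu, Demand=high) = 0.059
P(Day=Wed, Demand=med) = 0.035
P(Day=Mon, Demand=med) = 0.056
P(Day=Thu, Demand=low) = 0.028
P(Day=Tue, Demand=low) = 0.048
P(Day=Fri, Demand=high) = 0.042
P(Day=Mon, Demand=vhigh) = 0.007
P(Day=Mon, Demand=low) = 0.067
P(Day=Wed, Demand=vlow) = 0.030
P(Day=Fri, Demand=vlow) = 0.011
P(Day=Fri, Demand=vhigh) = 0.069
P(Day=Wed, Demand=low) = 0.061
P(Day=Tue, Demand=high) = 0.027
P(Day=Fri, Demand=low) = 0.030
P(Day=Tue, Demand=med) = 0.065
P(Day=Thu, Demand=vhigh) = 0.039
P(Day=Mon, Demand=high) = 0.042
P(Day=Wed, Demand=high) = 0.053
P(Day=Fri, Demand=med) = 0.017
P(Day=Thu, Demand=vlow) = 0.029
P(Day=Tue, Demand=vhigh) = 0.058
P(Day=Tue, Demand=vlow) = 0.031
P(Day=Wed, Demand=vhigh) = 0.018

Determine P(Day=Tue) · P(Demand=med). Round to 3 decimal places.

P(Day=Tue) = 0.031 + 0.048 + 0.065 + 0.027 + 0.058 = 0.229.
P(Demand=med) = 0.056 + 0.065 + 0.035 + 0.039 + 0.017 = 0.212.
Product: 0.229 × 0.212 = 0.049.

0.049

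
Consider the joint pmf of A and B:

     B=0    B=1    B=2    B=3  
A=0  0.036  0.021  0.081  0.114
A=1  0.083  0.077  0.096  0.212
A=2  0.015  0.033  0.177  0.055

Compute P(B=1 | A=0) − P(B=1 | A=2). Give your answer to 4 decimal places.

P(A=0) = 0.036 + 0.021 + 0.081 + 0.114 = 0.252; P(B=1 | A=0) = 0.021/0.252 = 0.08333.
P(A=2) = 0.015 + 0.033 + 0.177 + 0.055 = 0.280; P(B=1 | A=2) = 0.033/0.280 = 0.11786.
Difference = -0.0345.

-0.0345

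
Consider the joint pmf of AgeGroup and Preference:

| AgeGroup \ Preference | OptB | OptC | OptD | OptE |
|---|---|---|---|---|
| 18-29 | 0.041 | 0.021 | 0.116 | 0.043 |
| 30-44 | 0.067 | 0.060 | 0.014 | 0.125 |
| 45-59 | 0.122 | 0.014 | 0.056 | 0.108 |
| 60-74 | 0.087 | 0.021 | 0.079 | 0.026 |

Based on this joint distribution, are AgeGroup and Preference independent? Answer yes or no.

no

P(AgeGroup=18-29) = 0.221 and P(Preference=OptD) = 0.265, so their product is 0.05857, but P(AgeGroup=18-29, Preference=OptD) = 0.116. Since these differ, AgeGroup and Preference are not independent.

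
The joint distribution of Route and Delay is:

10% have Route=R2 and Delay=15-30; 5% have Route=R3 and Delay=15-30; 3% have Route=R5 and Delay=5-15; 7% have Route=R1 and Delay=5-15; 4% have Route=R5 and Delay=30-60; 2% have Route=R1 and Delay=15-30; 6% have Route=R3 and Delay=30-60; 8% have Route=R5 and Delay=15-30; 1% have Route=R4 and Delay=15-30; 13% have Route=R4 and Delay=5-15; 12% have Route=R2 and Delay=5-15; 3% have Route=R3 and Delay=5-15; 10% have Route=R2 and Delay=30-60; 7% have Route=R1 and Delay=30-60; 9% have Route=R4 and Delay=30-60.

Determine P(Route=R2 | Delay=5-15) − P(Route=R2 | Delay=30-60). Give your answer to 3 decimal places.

0.038

P(Delay=5-15) = 0.07 + 0.12 + 0.03 + 0.13 + 0.03 = 0.38; P(Route=R2 | Delay=5-15) = 0.12/0.38 = 0.3158.
P(Delay=30-60) = 0.07 + 0.10 + 0.06 + 0.09 + 0.04 = 0.36; P(Route=R2 | Delay=30-60) = 0.10/0.36 = 0.2778.
Difference = 0.038.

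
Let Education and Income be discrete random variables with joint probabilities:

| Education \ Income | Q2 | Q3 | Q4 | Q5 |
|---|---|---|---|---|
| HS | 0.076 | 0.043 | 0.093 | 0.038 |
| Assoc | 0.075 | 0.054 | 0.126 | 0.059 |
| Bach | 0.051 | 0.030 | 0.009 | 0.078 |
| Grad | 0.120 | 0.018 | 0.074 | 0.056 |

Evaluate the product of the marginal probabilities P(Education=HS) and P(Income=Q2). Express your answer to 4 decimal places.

P(Education=HS) = 0.076 + 0.043 + 0.093 + 0.038 = 0.250.
P(Income=Q2) = 0.076 + 0.075 + 0.051 + 0.120 = 0.322.
Product: 0.250 × 0.322 = 0.0805.

0.0805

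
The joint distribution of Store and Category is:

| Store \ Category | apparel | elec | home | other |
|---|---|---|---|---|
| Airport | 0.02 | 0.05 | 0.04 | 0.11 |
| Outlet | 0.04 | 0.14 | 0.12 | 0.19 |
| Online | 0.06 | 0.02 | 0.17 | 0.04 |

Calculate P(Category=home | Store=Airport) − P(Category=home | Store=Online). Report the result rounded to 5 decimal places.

-0.40439

P(Store=Airport) = 0.02 + 0.05 + 0.04 + 0.11 = 0.22; P(Category=home | Store=Airport) = 0.04/0.22 = 0.181818.
P(Store=Online) = 0.06 + 0.02 + 0.17 + 0.04 = 0.29; P(Category=home | Store=Online) = 0.17/0.29 = 0.586207.
Difference = -0.40439.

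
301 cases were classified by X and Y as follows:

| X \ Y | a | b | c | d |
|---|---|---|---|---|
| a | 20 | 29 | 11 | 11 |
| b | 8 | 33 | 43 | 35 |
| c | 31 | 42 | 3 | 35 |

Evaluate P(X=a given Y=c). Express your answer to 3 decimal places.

Total with Y=c: 11 + 43 + 3 = 57.
P(X=a | Y=c) = 11/57 = 0.193.

0.193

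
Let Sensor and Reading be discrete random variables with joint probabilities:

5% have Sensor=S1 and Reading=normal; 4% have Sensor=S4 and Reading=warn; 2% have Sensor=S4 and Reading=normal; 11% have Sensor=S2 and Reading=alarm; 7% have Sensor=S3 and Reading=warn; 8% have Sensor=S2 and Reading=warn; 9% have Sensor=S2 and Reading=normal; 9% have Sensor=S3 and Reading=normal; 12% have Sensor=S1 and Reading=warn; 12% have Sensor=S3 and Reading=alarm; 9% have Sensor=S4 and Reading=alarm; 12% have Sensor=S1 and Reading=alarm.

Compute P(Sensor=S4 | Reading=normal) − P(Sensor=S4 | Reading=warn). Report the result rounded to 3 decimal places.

P(Reading=normal) = 0.05 + 0.09 + 0.09 + 0.02 = 0.25; P(Sensor=S4 | Reading=normal) = 0.02/0.25 = 0.0800.
P(Reading=warn) = 0.12 + 0.08 + 0.07 + 0.04 = 0.31; P(Sensor=S4 | Reading=warn) = 0.04/0.31 = 0.1290.
Difference = -0.049.

-0.049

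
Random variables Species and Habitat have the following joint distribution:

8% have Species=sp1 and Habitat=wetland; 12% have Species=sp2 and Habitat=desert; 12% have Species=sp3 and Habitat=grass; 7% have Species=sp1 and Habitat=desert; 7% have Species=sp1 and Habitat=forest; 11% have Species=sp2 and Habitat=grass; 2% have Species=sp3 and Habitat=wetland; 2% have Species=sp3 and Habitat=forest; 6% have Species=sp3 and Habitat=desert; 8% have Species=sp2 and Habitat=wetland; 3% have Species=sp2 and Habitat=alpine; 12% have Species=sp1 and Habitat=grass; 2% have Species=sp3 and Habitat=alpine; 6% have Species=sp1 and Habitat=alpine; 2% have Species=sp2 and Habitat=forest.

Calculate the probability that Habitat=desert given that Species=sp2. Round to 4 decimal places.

P(Species=sp2) = 0.02 + 0.11 + 0.08 + 0.12 + 0.03 = 0.36.
P(Habitat=desert | Species=sp2) = 0.12/0.36 = 0.3333.

0.3333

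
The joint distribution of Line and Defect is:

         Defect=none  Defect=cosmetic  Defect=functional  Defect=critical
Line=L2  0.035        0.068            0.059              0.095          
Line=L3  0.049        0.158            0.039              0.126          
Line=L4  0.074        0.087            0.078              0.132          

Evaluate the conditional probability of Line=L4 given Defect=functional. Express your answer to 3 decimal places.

0.443

P(Defect=functional) = 0.059 + 0.039 + 0.078 = 0.176.
P(Line=L4 | Defect=functional) = 0.078/0.176 = 0.443.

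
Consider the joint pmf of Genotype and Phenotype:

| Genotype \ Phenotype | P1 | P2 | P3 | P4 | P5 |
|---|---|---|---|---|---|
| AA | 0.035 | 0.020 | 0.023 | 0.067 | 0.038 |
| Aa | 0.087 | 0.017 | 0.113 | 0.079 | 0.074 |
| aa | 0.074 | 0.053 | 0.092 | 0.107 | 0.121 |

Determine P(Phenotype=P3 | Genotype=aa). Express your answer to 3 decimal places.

0.206

P(Genotype=aa) = 0.074 + 0.053 + 0.092 + 0.107 + 0.121 = 0.447.
P(Phenotype=P3 | Genotype=aa) = 0.092/0.447 = 0.206.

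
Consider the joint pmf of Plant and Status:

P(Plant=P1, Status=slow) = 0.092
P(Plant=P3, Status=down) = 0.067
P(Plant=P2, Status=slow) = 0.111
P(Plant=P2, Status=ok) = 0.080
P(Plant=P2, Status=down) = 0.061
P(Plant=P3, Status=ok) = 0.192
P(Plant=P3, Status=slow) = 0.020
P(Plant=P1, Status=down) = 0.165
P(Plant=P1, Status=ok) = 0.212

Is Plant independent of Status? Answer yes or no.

P(Plant=P3) = 0.279 and P(Status=ok) = 0.484, so their product is 0.13504, but P(Plant=P3, Status=ok) = 0.192. Since these differ, Plant and Status are not independent.

no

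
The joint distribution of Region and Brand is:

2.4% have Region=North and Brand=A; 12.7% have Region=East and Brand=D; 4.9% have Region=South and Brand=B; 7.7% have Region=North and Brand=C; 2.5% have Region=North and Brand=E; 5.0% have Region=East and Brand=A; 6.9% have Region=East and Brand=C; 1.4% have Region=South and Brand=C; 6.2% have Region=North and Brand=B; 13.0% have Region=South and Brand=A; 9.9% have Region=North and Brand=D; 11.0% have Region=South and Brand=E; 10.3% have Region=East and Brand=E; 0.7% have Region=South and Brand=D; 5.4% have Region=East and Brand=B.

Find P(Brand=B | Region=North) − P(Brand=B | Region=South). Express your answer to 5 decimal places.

P(Region=North) = 0.024 + 0.062 + 0.077 + 0.099 + 0.025 = 0.287; P(Brand=B | Region=North) = 0.062/0.287 = 0.216028.
P(Region=South) = 0.130 + 0.049 + 0.014 + 0.007 + 0.110 = 0.310; P(Brand=B | Region=South) = 0.049/0.310 = 0.158065.
Difference = 0.05796.

0.05796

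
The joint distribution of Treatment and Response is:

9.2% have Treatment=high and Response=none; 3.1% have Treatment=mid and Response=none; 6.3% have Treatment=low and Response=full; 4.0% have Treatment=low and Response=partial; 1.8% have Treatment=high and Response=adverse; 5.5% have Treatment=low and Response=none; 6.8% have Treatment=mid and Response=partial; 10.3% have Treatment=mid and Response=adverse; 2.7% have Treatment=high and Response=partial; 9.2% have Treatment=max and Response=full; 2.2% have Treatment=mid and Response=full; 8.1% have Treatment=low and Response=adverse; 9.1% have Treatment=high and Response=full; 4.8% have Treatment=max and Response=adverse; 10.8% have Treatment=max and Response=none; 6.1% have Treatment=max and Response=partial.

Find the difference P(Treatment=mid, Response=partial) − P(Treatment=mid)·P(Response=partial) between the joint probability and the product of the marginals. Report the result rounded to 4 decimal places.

P(Treatment=mid) = 0.031 + 0.068 + 0.022 + 0.103 = 0.224.
P(Response=partial) = 0.040 + 0.068 + 0.027 + 0.061 = 0.196.
P(Treatment=mid, Response=partial) − P(Treatment=mid)P(Response=partial) = 0.068 − 0.224×0.196 = 0.0241.

0.0241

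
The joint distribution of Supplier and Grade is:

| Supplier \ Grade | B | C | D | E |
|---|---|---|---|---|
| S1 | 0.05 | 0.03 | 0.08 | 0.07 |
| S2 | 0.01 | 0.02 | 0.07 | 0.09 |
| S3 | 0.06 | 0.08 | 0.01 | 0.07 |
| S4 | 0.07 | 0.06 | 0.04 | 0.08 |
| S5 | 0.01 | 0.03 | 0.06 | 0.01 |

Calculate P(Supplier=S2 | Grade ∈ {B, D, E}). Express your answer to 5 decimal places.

0.21795

P(Grade=B) = 0.05 + 0.01 + 0.06 + 0.07 + 0.01 = 0.20.
P(Grade=D) = 0.08 + 0.07 + 0.01 + 0.04 + 0.06 = 0.26.
P(Grade=E) = 0.07 + 0.09 + 0.07 + 0.08 + 0.01 = 0.32.
P(Grade ∈ {B, D, E}) = 0.20 + 0.26 + 0.32 = 0.78; P(Supplier=S2, Grade ∈ {B, D, E}) = 0.01 + 0.07 + 0.09 = 0.17.
P(Supplier=S2 | Grade ∈ {B, D, E}) = 0.17/0.78 = 0.21795.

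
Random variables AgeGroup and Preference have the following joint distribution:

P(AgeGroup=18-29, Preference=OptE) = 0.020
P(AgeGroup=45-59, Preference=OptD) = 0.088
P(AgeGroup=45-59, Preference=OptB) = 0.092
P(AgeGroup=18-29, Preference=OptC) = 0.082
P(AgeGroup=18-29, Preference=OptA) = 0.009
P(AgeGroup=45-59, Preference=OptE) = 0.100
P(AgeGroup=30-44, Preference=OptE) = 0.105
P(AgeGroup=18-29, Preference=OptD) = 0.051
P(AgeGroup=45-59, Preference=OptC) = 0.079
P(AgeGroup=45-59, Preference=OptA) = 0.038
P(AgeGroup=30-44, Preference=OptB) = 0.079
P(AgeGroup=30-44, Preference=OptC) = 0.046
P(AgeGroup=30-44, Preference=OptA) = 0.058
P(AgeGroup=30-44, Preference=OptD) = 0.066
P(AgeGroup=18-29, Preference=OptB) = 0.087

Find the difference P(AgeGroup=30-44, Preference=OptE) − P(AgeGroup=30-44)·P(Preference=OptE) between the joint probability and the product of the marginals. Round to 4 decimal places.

0.0254

P(AgeGroup=30-44) = 0.058 + 0.079 + 0.046 + 0.066 + 0.105 = 0.354.
P(Preference=OptE) = 0.020 + 0.105 + 0.100 = 0.225.
P(AgeGroup=30-44, Preference=OptE) − P(AgeGroup=30-44)P(Preference=OptE) = 0.105 − 0.354×0.225 = 0.0254.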